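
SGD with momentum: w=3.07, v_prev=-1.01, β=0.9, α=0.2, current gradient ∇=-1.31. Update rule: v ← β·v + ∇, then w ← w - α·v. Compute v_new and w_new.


v_new = 0.9·-1.01 - 1.31 = -0.909 - 1.31 = -2.219
w_new = 3.07 - 0.2·-2.219 = 3.07 + 0.4438 = 3.5138

v_new=-2.219, w_new=3.5138


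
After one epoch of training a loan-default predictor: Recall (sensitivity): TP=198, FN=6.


Recall = TP/(TP+FN)
= 198/(198+6)
= 198/204 = 97.06%

97.06%


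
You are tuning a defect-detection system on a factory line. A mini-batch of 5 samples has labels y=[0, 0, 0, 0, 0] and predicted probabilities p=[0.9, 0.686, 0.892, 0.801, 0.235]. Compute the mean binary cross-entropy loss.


L[0] = -ln(1-0.9) = -ln(0.1) = 2.3026
L[1] = -ln(1-0.686) = -ln(0.314) = 1.1584
L[2] = -ln(1-0.892) = -ln(0.108) = 2.2256
L[3] = -ln(1-0.801) = -ln(0.199) = 1.6145
L[4] = -ln(1-0.235) = -ln(0.765) = 0.2679
mean = (2.3026 + 1.1584 + 2.2256 + 1.6145 + 0.2679)/5 = 1.5138

1.5138


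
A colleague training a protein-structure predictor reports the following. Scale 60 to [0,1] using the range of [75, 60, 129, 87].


min=60, max=129
(60-60)/(129-60) = 0/69 = 0.0

0.0


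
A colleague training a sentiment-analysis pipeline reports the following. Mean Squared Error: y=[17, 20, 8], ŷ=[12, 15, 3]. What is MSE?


Squared errors: (17-12)²=25, (20-15)²=25, (8-3)²=25
Sum = 75
MSE = 75/3 = 25

25


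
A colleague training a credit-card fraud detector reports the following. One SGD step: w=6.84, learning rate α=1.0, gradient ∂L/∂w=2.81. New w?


w_new = w - α·∇
= 6.84 - 1.0·2.81
= 6.84 - 2.81
= 4.03

4.03


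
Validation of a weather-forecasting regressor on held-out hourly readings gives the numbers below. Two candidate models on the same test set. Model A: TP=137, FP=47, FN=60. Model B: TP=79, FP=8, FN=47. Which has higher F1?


Model A: P=137/184=0.7446, R=137/197=0.6954, F1=2PR/(P+R)=2TP/(2TP+FP+FN)=274/381=0.7192
Model B: P=79/87=0.908, R=79/126=0.627, F1=2PR/(P+R)=2TP/(2TP+FP+FN)=158/213=0.7418
0.7192 < 0.7418 → Model B

Model B


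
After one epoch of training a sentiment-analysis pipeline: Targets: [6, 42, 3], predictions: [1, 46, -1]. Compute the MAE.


Absolute errors: |6-1|=5, |42-46|=4, |3+ 1|=4
Sum = 13
MAE = 13/3 = 13/3

13/3


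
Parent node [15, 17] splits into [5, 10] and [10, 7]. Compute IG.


Parent = [15, 17], H_parent = 0.9972
H_left = 0.9183 (n=15), H_right = 0.9774 (n=17)
H_children = (15/32)·0.9183 + (17/32)·0.9774 = 0.9497
IG = 0.9972 - 0.9497 = 0.0475

0.0475


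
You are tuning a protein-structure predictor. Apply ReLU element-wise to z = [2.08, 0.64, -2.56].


ReLU(2.08) = max(0, 2.08) = 2.08
ReLU(0.64) = max(0, 0.64) = 0.64
ReLU(-2.56) = max(0, -2.56) = 0.0
result = [2.08, 0.64, 0.0]

[2.08, 0.64, 0.0]


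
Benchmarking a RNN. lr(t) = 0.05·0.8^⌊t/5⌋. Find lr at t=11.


n_drops = ⌊11/5⌋ = 2
lr = 0.05·0.8^2 = 0.05·0.64 = 0.032

0.032


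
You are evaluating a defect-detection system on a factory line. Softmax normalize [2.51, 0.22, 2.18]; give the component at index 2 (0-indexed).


Exponentials: e^2.51=12.3049, e^0.22=1.2461, e^2.18=8.8463
Sum = 22.3973
Softmax = [0.5494, 0.0556, 0.395]
p[2] = 8.8463/22.3973 = 0.395

0.395


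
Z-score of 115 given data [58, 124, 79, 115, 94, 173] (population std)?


μ = 107.1667, σ = 36.658
z = (115 - 107.1667)/36.658 = 0.2137

0.2137


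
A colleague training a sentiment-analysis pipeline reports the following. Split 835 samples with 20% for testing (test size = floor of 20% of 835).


Test = ⌊835·20/100⌋ = 167
Train = 835 - 167 = 668

Train: 668, Test: 167


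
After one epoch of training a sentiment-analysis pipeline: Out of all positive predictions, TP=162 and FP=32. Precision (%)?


Precision = TP/(TP+FP)
= 162/(162+32)
= 162/194 = 83.51%

83.51%


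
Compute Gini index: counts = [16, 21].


Probabilities: [16/37, 21/37] ≈ [0.4324, 0.5676]
Σpᵢ² = (256 + 441)/37² = 697/1369
Gini = 1 - Σpᵢ² = 1 - 697/1369 = 0.4909

0.4909


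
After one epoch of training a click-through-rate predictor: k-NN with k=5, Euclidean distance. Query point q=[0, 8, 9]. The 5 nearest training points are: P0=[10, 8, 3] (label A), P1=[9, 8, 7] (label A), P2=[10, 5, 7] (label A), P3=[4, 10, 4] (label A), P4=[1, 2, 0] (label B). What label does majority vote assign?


d(q,P0) = 11.6619  (label A)
d(q,P1) = 9.2195  (label A)
d(q,P2) = 10.6301  (label A)
d(q,P3) = 6.7082  (label A)
d(q,P4) = 10.8628  (label B)
Votes: A=4, B=1
Majority → A

A


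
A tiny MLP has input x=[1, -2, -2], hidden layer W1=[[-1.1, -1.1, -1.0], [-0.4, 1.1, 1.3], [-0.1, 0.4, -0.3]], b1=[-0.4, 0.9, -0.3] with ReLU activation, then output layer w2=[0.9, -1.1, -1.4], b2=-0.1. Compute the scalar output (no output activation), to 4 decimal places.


z1[0] = (-1.1)·(1) + (-1.1)·(-2) + (-1.0)·(-2) - 0.4 = 2.7
z1[1] = (-0.4)·(1) + (1.1)·(-2) + (1.3)·(-2) + 0.9 = -4.3
z1[2] = (-0.1)·(1) + (0.4)·(-2) + (-0.3)·(-2) - 0.3 = -0.6
h = ReLU(z1) = [2.7, 0.0, 0.0]
output = (0.9)·(2.7) + (-1.1)·(0.0) + (-1.4)·(0.0) - 0.1 = 2.33

2.33


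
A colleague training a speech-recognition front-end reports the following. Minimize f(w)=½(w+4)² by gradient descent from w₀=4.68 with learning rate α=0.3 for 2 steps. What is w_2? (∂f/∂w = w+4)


step 1: grad = 4.68+4 = 8.68; w = 4.68 - 0.3·(8.68) = 2.076
step 2: grad = 2.076+4 = 6.076; w = 2.076 - 0.3·(6.076) = 0.2532

0.2532


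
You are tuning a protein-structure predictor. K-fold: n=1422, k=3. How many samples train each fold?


Fold size = 1422/3 = 474
Training per fold = 1422 - 474 = 948

948


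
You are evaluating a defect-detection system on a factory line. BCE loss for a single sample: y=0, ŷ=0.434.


BCE = -[y·ln(p) + (1-y)·ln(1-p)]
= -0 - 1·ln(1-0.434)
= -ln(0.566) = 0.5692

0.5692


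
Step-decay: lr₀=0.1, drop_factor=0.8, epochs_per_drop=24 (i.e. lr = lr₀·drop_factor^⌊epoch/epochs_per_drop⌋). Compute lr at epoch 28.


n_drops = ⌊28/24⌋ = 1
lr = 0.1·0.8^1 = 0.1·0.8 = 0.08

0.08


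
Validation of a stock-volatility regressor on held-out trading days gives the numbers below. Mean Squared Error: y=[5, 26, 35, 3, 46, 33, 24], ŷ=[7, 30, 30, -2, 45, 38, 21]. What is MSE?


Squared errors: (5-7)²=4, (26-30)²=16, (35-30)²=25, (3+ 2)²=25, (46-45)²=1, (33-38)²=25, (24-21)²=9
Sum = 105
MSE = 105/7 = 15

15


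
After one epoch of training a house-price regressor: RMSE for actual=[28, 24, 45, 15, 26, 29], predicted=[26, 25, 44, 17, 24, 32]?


MSE = 23/6 = 3.8333
RMSE = √(23/6) = 1.9579

1.9579


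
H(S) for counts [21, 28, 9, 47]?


Probabilities: [21/105, 28/105, 9/105, 47/105] ≈ [0.2, 0.2667, 0.0857, 0.4476]
H = -((21/105)·log₂(21/105) + (28/105)·log₂(28/105) + (9/105)·log₂(9/105) + (47/105)·log₂(47/105))
  = 1.7958 bits

1.7958 bits


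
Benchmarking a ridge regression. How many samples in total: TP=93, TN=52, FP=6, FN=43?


Total = TP + TN + FP + FN
= 93 + 52 + 6 + 43
= 194
(Predicted positive: 99, predicted negative: 95)

194


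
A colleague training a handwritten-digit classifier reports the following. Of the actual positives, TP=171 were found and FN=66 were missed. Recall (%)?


Recall = TP/(TP+FN)
= 171/(171+66)
= 171/237 = 72.15%

72.15%


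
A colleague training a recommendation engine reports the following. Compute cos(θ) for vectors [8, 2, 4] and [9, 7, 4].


A·B = 8·9 + 2·7 + 4·4 = 102
‖A‖ = √84 = 9.1652, ‖B‖ = √146 = 12.083
cos = 102/(√84·√146) = 102/√12264 = 0.9211

0.9211


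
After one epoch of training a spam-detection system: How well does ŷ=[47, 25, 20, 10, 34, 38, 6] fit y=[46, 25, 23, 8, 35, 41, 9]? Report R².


ȳ = 26.7143
SS_res = Σ(y-ŷ)² = 33
SS_tot = Σ(y-ȳ)² = 1325.43
R² = 1 - SS_res/SS_tot = 1 - 0.0249 = 0.9751

0.9751


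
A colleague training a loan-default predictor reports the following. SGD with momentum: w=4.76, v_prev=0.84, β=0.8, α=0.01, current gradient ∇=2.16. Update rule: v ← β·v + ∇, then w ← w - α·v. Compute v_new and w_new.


v_new = 0.8·0.84 + 2.16 = 0.672 + 2.16 = 2.832
w_new = 4.76 - 0.01·2.832 = 4.76 - 0.02832 = 4.73168

v_new=2.832, w_new=4.73168


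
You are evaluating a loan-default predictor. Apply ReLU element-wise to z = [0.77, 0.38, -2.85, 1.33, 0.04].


ReLU(0.77) = max(0, 0.77) = 0.77
ReLU(0.38) = max(0, 0.38) = 0.38
ReLU(-2.85) = max(0, -2.85) = 0.0
ReLU(1.33) = max(0, 1.33) = 1.33
ReLU(0.04) = max(0, 0.04) = 0.04
result = [0.77, 0.38, 0.0, 1.33, 0.04]

[0.77, 0.38, 0.0, 1.33, 0.04]


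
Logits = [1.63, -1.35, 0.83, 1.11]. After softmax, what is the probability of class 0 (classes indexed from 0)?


Exponentials: e^1.63=5.1039, e^-1.35=0.2592, e^0.83=2.2933, e^1.11=3.0344
Sum = 10.6908
Softmax = [0.4774, 0.0242, 0.2145, 0.2838]
p[0] = 5.1039/10.6908 = 0.4774

0.4774


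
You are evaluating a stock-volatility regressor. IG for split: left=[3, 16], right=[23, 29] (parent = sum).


Parent = [26, 45], H_parent = 0.9477
H_left = 0.6292 (n=19), H_right = 0.9904 (n=52)
H_children = (19/71)·0.6292 + (52/71)·0.9904 = 0.8937
IG = 0.9477 - 0.8937 = 0.054

0.054


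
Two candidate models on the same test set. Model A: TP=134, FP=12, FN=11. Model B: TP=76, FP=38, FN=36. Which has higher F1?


Model A: P=134/146=0.9178, R=134/145=0.9241, F1=2PR/(P+R)=2TP/(2TP+FP+FN)=268/291=0.921
Model B: P=76/114=0.6667, R=76/112=0.6786, F1=2PR/(P+R)=2TP/(2TP+FP+FN)=152/226=0.6726
0.921 > 0.6726 → Model A

Model A


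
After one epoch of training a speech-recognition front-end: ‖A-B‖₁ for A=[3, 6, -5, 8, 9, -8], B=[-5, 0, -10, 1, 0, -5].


d = |3+ 5| + |6-0| + |-5+ 10| + |8-1| + |9-0| + |-8+ 5|
  = 8 + 6 + 5 + 7 + 9 + 3
  = 38

38


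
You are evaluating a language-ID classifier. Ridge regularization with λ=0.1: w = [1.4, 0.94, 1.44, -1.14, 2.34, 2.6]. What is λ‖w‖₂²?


‖w‖₂² = (1.4)² + (0.94)² + (1.44)² + (-1.14)² + (2.34)² + (2.6)²
     = 1.96 + 0.8836 + 2.0736 + 1.2996 + 5.4756 + 6.76
     = 18.4524
λ·‖w‖₂² = 0.1·18.4524 = 1.84524

1.84524


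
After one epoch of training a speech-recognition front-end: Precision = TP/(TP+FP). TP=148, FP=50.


Precision = TP/(TP+FP)
= 148/(148+50)
= 148/198 = 74.75%

74.75%


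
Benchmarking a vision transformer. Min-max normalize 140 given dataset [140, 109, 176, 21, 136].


min=21, max=176
(140-21)/(176-21) = 119/155 = 0.7677

0.7677


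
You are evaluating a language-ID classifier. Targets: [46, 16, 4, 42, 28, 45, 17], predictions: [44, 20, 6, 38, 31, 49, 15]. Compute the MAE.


Absolute errors: |46-44|=2, |16-20|=4, |4-6|=2, |42-38|=4, |28-31|=3, |45-49|=4, |17-15|=2
Sum = 21
MAE = 21/7 = 3

3


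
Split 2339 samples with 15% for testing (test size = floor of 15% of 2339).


Test = ⌊2339·15/100⌋ = 350
Train = 2339 - 350 = 1989

Train: 1989, Test: 350


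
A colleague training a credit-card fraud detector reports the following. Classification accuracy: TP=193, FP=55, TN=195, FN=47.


Accuracy = (TP+TN)/(TP+TN+FP+FN)
= (193+195)/(490)
= 388/490 = 79.18%

79.18%


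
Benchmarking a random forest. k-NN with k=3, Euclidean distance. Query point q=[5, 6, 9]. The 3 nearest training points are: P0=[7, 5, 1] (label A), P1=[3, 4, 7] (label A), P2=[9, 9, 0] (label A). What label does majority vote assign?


d(q,P0) = 8.3066  (label A)
d(q,P1) = 3.4641  (label A)
d(q,P2) = 10.2956  (label A)
Votes: A=3, B=0
Majority → A

A


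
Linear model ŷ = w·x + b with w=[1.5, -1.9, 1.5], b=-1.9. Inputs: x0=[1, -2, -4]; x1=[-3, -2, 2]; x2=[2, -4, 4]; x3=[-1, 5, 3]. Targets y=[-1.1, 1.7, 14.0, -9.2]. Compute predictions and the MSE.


ŷ0 = (1.5)·(1) + (-1.9)·(-2) + (1.5)·(-4) - 1.9 = -2.6
ŷ1 = (1.5)·(-3) + (-1.9)·(-2) + (1.5)·(2) - 1.9 = 0.4
ŷ2 = (1.5)·(2) + (-1.9)·(-4) + (1.5)·(4) - 1.9 = 14.7
ŷ3 = (1.5)·(-1) + (-1.9)·(5) + (1.5)·(3) - 1.9 = -8.4
errors² = [2.25, 1.69, 0.49, 0.64]
MSE = 5.0700/4 = 1.2675

1.2675


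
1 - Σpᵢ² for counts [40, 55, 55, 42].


Probabilities: [40/192, 55/192, 55/192, 42/192] ≈ [0.2083, 0.2865, 0.2865, 0.2188]
Σpᵢ² = (1600 + 3025 + 3025 + 1764)/192² = 9414/36864
Gini = 1 - Σpᵢ² = 1 - 9414/36864 = 0.7446

0.7446


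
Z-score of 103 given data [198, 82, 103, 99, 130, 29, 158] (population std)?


μ = 114.1429, σ = 50.4874
z = (103 - 114.1429)/50.4874 = -0.2207

-0.2207


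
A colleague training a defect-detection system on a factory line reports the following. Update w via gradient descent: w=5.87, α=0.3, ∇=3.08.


w_new = w - α·∇
= 5.87 - 0.3·3.08
= 5.87 - 0.924
= 4.946

4.946


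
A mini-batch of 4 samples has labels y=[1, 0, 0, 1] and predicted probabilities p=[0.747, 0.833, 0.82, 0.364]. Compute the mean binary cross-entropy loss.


L[0] = -ln(0.747) = 0.2917
L[1] = -ln(1-0.833) = -ln(0.167) = 1.7898
L[2] = -ln(1-0.82) = -ln(0.18) = 1.7148
L[3] = -ln(0.364) = 1.0106
mean = (0.2917 + 1.7898 + 1.7148 + 1.0106)/4 = 1.2017

1.2017


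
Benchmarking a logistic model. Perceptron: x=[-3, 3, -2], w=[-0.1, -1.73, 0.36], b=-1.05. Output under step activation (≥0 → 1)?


z = (-3)·(-0.1) + (3)·(-1.73) + (-2)·(0.36) - 1.05
  = -6.66
step(z) = 0 (z<0)

0


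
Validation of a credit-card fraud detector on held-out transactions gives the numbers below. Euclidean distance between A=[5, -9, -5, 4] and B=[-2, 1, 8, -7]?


d = √((5+ 2)² + (-9-1)² + (-5-8)² + (4+ 7)²)
  = √(49 + 100 + 169 + 121)
  = √439 = 20.9523

20.9523


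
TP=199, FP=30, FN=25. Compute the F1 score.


Precision = 199/229 = 0.869
Recall = 199/224 = 0.8884
F1 = 2·P·R/(P+R) = 2·TP/(2·TP+FP+FN) = 398/(398+30+25) = 398/453 = 0.8786

0.8786


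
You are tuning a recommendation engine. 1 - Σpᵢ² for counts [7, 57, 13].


Probabilities: [7/77, 57/77, 13/77] ≈ [0.0909, 0.7403, 0.1688]
Σpᵢ² = (49 + 3249 + 169)/77² = 3467/5929
Gini = 1 - Σpᵢ² = 1 - 3467/5929 = 0.4152

0.4152


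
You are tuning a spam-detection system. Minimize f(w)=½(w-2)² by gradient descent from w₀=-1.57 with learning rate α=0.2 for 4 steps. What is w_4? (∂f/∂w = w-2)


step 1: grad = -1.57-2 = -3.57; w = -1.57 - 0.2·(-3.57) = -0.856
step 2: grad = -0.856-2 = -2.856; w = -0.856 - 0.2·(-2.856) = -0.2848
step 3: grad = -0.2848-2 = -2.2848; w = -0.2848 - 0.2·(-2.2848) = 0.17216
step 4: grad = 0.17216-2 = -1.82784; w = 0.17216 - 0.2·(-1.82784) = 0.537728

0.537728


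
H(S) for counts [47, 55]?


Probabilities: [47/102, 55/102] ≈ [0.4608, 0.5392]
H = -((47/102)·log₂(47/102) + (55/102)·log₂(55/102))
  = 0.9956 bits

0.9956 bits


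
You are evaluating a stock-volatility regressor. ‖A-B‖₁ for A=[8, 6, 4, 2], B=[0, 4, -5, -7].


d = |8-0| + |6-4| + |4+ 5| + |2+ 7|
  = 8 + 2 + 9 + 9
  = 28

28


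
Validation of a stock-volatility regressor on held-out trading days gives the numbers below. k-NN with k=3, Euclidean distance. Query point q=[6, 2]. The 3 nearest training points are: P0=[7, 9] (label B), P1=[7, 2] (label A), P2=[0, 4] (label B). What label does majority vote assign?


d(q,P0) = 7.0711  (label B)
d(q,P1) = 1.0  (label A)
d(q,P2) = 6.3246  (label B)
Votes: A=1, B=2
Majority → B

B


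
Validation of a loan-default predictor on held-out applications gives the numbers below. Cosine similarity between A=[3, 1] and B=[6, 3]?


A·B = 3·6 + 1·3 = 21
‖A‖ = √10 = 3.1623, ‖B‖ = √45 = 6.7082
cos = 21/(√10·√45) = 21/√450 = 0.9899

0.9899


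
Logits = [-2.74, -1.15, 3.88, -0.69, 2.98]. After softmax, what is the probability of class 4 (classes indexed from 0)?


Exponentials: e^-2.74=0.0646, e^-1.15=0.3166, e^3.88=48.4242, e^-0.69=0.5016, e^2.98=19.6878
Sum = 68.9948
Softmax = [0.0009, 0.0046, 0.7019, 0.0073, 0.2854]
p[4] = 19.6878/68.9948 = 0.2854

0.2854


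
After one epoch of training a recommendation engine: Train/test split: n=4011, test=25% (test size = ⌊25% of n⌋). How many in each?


Test = ⌊4011·25/100⌋ = 1002
Train = 4011 - 1002 = 3009

Train: 3009, Test: 1002


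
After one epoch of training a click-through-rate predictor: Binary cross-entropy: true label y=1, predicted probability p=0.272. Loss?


BCE = -[y·ln(p) + (1-y)·ln(1-p)]
= -1·ln(0.272) - 0
= -ln(0.272) = 1.302

1.302


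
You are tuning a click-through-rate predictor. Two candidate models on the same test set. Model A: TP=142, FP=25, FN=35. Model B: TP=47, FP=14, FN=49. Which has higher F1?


Model A: P=142/167=0.8503, R=142/177=0.8023, F1=2PR/(P+R)=2TP/(2TP+FP+FN)=284/344=0.8256
Model B: P=47/61=0.7705, R=47/96=0.4896, F1=2PR/(P+R)=2TP/(2TP+FP+FN)=94/157=0.5987
0.8256 > 0.5987 → Model A

Model A


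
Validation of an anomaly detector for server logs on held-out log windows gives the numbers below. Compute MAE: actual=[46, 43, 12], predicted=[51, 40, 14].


Absolute errors: |46-51|=5, |43-40|=3, |12-14|=2
Sum = 10
MAE = 10/3 = 10/3

10/3


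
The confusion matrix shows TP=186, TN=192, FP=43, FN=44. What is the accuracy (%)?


Accuracy = (TP+TN)/(TP+TN+FP+FN)
= (186+192)/(465)
= 378/465 = 81.29%

81.29%


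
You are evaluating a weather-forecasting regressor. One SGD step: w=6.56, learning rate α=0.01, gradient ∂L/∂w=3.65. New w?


w_new = w - α·∇
= 6.56 - 0.01·3.65
= 6.56 - 0.0365
= 6.5235

6.5235


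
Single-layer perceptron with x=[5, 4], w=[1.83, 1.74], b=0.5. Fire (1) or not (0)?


z = (5)·(1.83) + (4)·(1.74) + 0.5
  = 16.61
step(z) = 1 (z≥0)

1


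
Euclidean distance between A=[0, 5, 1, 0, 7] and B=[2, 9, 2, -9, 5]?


d = √((0-2)² + (5-9)² + (1-2)² + (0+ 9)² + (7-5)²)
  = √(4 + 16 + 1 + 81 + 4)
  = √106 = 10.2956

10.2956


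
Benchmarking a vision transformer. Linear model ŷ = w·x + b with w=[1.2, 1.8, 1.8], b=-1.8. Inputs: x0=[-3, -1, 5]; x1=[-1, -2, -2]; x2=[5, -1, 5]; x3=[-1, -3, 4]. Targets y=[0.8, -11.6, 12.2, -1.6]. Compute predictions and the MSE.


ŷ0 = (1.2)·(-3) + (1.8)·(-1) + (1.8)·(5) - 1.8 = 1.8
ŷ1 = (1.2)·(-1) + (1.8)·(-2) + (1.8)·(-2) - 1.8 = -10.2
ŷ2 = (1.2)·(5) + (1.8)·(-1) + (1.8)·(5) - 1.8 = 11.4
ŷ3 = (1.2)·(-1) + (1.8)·(-3) + (1.8)·(4) - 1.8 = -1.2
errors² = [1.0, 1.96, 0.64, 0.16]
MSE = 3.7600/4 = 0.94

0.94


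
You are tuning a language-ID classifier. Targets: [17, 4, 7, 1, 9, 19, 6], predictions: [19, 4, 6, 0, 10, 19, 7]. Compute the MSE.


Squared errors: (17-19)²=4, (4-4)²=0, (7-6)²=1, (1-0)²=1, (9-10)²=1, (19-19)²=0, (6-7)²=1
Sum = 8
MSE = 8/7 = 8/7

8/7


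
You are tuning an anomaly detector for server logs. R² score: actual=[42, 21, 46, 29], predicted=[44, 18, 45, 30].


ȳ = 34.5
SS_res = Σ(y-ŷ)² = 15
SS_tot = Σ(y-ȳ)² = 401
R² = 1 - SS_res/SS_tot = 1 - 0.0374 = 0.9626

0.9626


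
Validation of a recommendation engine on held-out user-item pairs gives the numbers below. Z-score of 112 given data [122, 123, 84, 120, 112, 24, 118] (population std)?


μ = 100.4286, σ = 33.6191
z = (112 - 100.4286)/33.6191 = 0.3442

0.3442


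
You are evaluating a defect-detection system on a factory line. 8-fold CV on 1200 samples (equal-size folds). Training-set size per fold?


Fold size = 1200/8 = 150
Training per fold = 1200 - 150 = 1050

1050


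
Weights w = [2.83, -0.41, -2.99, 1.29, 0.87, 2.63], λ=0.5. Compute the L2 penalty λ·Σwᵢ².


‖w‖₂² = (2.83)² + (-0.41)² + (-2.99)² + (1.29)² + (0.87)² + (2.63)²
     = 8.0089 + 0.1681 + 8.9401 + 1.6641 + 0.7569 + 6.9169
     = 26.455
λ·‖w‖₂² = 0.5·26.455 = 13.2275

13.2275


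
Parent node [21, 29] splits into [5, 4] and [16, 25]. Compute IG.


Parent = [21, 29], H_parent = 0.9815
H_left = 0.9911 (n=9), H_right = 0.965 (n=41)
H_children = (9/50)·0.9911 + (41/50)·0.965 = 0.9697
IG = 0.9815 - 0.9697 = 0.0118

0.0118


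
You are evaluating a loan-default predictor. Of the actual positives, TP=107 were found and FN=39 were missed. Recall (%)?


Recall = TP/(TP+FN)
= 107/(107+39)
= 107/146 = 73.29%

73.29%


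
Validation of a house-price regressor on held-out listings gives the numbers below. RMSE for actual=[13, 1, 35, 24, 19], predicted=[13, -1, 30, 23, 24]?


MSE = 55/5 = 11
RMSE = √(55/5) = 3.3166

3.3166


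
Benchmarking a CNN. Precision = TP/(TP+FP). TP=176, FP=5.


Precision = TP/(TP+FP)
= 176/(176+5)
= 176/181 = 97.24%

97.24%


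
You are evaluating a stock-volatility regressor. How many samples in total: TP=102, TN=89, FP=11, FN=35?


Total = TP + TN + FP + FN
= 102 + 89 + 11 + 35
= 237
(Predicted positive: 113, predicted negative: 124)

237


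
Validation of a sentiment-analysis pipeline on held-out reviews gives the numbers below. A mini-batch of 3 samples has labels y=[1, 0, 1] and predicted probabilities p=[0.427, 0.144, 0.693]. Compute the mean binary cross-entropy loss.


L[0] = -ln(0.427) = 0.851
L[1] = -ln(1-0.144) = -ln(0.856) = 0.1555
L[2] = -ln(0.693) = 0.3667
mean = (0.851 + 0.1555 + 0.3667)/3 = 0.4577

0.4577


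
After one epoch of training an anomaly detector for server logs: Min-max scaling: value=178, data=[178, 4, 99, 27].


min=4, max=178
(178-4)/(178-4) = 174/174 = 1.0

1.0


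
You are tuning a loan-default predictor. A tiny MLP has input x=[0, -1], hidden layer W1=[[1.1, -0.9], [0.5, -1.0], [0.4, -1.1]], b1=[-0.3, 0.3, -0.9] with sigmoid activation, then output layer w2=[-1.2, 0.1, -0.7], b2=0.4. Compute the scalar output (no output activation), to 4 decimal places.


z1[0] = (1.1)·(0) + (-0.9)·(-1) - 0.3 = 0.6
z1[1] = (0.5)·(0) + (-1.0)·(-1) + 0.3 = 1.3
z1[2] = (0.4)·(0) + (-1.1)·(-1) - 0.9 = 0.2
h = sigmoid(z1) = [0.6457, 0.7858, 0.5498]
output = (-1.2)·(0.6457) + (0.1)·(0.7858) + (-0.7)·(0.5498) + 0.4 = -0.6811

-0.6811


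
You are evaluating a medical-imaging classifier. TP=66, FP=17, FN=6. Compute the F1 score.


Precision = 66/83 = 0.7952
Recall = 66/72 = 0.9167
F1 = 2·P·R/(P+R) = 2·TP/(2·TP+FP+FN) = 132/(132+17+6) = 132/155 = 0.8516

0.8516


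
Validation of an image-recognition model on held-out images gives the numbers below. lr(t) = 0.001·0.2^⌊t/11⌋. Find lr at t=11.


n_drops = ⌊11/11⌋ = 1
lr = 0.001·0.2^1 = 0.001·0.2 = 0.0002

0.0002


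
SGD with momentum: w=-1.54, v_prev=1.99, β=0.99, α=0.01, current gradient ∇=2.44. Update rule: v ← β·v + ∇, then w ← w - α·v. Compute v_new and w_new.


v_new = 0.99·1.99 + 2.44 = 1.9701 + 2.44 = 4.4101
w_new = -1.54 - 0.01·4.4101 = -1.54 - 0.044101 = -1.584101

v_new=4.4101, w_new=-1.584101


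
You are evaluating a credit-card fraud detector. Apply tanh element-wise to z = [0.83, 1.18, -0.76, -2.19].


tanh(0.83) = 0.6805
tanh(1.18) = 0.8275
tanh(-0.76) = -0.6411
tanh(-2.19) = -0.9753
result = [0.6805, 0.8275, -0.6411, -0.9753]

[0.6805, 0.8275, -0.6411, -0.9753]


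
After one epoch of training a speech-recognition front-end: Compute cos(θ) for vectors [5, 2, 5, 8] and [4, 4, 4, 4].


A·B = 5·4 + 2·4 + 5·4 + 8·4 = 80
‖A‖ = √118 = 10.8628, ‖B‖ = √64 = 8
cos = 80/(√118·√64) = 80/√7552 = 0.9206

0.9206


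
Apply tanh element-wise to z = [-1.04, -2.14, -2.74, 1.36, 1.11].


tanh(-1.04) = -0.7779
tanh(-2.14) = -0.9727
tanh(-2.74) = -0.9917
tanh(1.36) = 0.8764
tanh(1.11) = 0.8041
result = [-0.7779, -0.9727, -0.9917, 0.8764, 0.8041]

[-0.7779, -0.9727, -0.9917, 0.8764, 0.8041]


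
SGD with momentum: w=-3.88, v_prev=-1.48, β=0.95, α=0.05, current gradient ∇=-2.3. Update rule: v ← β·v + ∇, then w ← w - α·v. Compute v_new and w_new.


v_new = 0.95·-1.48 - 2.3 = -1.406 - 2.3 = -3.706
w_new = -3.88 - 0.05·-3.706 = -3.88 + 0.1853 = -3.6947

v_new=-3.706, w_new=-3.6947


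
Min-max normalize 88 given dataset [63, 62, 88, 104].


min=62, max=104
(88-62)/(104-62) = 26/42 = 0.619

0.619


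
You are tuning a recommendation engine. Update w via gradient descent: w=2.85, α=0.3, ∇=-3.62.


w_new = w - α·∇
= 2.85 - 0.3·-3.62
= 2.85 + 1.086
= 3.936

3.936


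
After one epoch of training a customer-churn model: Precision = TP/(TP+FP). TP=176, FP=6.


Precision = TP/(TP+FP)
= 176/(176+6)
= 176/182 = 96.7%

96.7%


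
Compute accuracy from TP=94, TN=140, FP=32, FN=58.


Accuracy = (TP+TN)/(TP+TN+FP+FN)
= (94+140)/(324)
= 234/324 = 72.22%

72.22%


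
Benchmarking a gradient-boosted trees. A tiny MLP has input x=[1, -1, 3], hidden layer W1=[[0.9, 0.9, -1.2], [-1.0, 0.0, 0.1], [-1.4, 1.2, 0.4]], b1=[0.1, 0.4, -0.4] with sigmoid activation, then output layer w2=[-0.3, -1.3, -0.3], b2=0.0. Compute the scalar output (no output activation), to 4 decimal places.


z1[0] = (0.9)·(1) + (0.9)·(-1) + (-1.2)·(3) + 0.1 = -3.5
z1[1] = (-1.0)·(1) + (0.0)·(-1) + (0.1)·(3) + 0.4 = -0.3
z1[2] = (-1.4)·(1) + (1.2)·(-1) + (0.4)·(3) - 0.4 = -1.8
h = sigmoid(z1) = [0.0293, 0.4256, 0.1419]
output = (-0.3)·(0.0293) + (-1.3)·(0.4256) + (-0.3)·(0.1419) + 0.0 = -0.6046

-0.6046


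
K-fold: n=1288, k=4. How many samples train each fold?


Fold size = 1288/4 = 322
Training per fold = 1288 - 322 = 966

966


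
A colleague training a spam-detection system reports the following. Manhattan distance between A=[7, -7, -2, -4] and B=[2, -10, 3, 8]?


d = |7-2| + |-7+ 10| + |-2-3| + |-4-8|
  = 5 + 3 + 5 + 12
  = 25

25


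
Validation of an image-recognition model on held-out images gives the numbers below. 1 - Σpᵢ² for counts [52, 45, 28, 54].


Probabilities: [52/179, 45/179, 28/179, 54/179] ≈ [0.2905, 0.2514, 0.1564, 0.3017]
Σpᵢ² = (2704 + 2025 + 784 + 2916)/179² = 8429/32041
Gini = 1 - Σpᵢ² = 1 - 8429/32041 = 0.7369

0.7369


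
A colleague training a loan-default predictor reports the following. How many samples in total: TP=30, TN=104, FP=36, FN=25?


Total = TP + TN + FP + FN
= 30 + 104 + 36 + 25
= 195
(Predicted positive: 66, predicted negative: 129)

195


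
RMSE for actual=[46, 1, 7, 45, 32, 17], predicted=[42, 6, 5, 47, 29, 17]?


MSE = 58/6 = 9.6667
RMSE = √(58/6) = 3.1091

3.1091


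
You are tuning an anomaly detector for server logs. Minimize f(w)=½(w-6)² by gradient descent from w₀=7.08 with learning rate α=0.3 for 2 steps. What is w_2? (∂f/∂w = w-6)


step 1: grad = 7.08-6 = 1.08; w = 7.08 - 0.3·(1.08) = 6.756
step 2: grad = 6.756-6 = 0.756; w = 6.756 - 0.3·(0.756) = 6.5292

6.5292


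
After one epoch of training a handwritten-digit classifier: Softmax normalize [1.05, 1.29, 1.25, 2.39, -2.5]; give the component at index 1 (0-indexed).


Exponentials: e^1.05=2.8577, e^1.29=3.6328, e^1.25=3.4903, e^2.39=10.9135, e^-2.5=0.0821
Sum = 20.9764
Softmax = [0.1362, 0.1732, 0.1664, 0.5203, 0.0039]
p[1] = 3.6328/20.9764 = 0.1732

0.1732


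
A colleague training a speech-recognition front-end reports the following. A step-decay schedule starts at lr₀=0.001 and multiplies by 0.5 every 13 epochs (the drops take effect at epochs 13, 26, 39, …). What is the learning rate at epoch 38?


n_drops = ⌊38/13⌋ = 2
lr = 0.001·0.5^2 = 0.001·0.25 = 0.00025

0.00025


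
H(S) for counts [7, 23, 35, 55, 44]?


Probabilities: [7/164, 23/164, 35/164, 55/164, 44/164] ≈ [0.0427, 0.1402, 0.2134, 0.3354, 0.2683]
H = -((7/164)·log₂(7/164) + (23/164)·log₂(23/164) + (35/164)·log₂(35/164) + (55/164)·log₂(55/164) + (44/164)·log₂(44/164))
  = 2.1051 bits

2.1051 bits


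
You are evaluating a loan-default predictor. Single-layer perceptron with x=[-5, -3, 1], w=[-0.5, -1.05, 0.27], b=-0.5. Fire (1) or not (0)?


z = (-5)·(-0.5) + (-3)·(-1.05) + (1)·(0.27) - 0.5
  = 5.42
step(z) = 1 (z≥0)

1


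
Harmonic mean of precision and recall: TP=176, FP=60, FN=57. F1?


Precision = 176/236 = 0.7458
Recall = 176/233 = 0.7554
F1 = 2·P·R/(P+R) = 2·TP/(2·TP+FP+FN) = 352/(352+60+57) = 352/469 = 0.7505

0.7505


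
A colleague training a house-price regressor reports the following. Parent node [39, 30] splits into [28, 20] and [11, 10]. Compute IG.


Parent = [39, 30], H_parent = 0.9877
H_left = 0.9799 (n=48), H_right = 0.9984 (n=21)
H_children = (48/69)·0.9799 + (21/69)·0.9984 = 0.9855
IG = 0.9877 - 0.9855 = 0.0022

0.0022


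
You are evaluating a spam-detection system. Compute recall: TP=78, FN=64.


Recall = TP/(TP+FN)
= 78/(78+64)
= 78/142 = 54.93%

54.93%


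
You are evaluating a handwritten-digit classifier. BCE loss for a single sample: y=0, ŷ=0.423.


BCE = -[y·ln(p) + (1-y)·ln(1-p)]
= -0 - 1·ln(1-0.423)
= -ln(0.577) = 0.5499

0.5499


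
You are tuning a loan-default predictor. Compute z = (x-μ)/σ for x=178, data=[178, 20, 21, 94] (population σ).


μ = 78.25, σ = 64.9399
z = (178 - 78.25)/64.9399 = 1.536

1.536


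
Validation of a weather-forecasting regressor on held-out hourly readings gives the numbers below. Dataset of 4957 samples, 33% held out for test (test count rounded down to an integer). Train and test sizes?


Test = ⌊4957·33/100⌋ = 1635
Train = 4957 - 1635 = 3322

Train: 3322, Test: 1635


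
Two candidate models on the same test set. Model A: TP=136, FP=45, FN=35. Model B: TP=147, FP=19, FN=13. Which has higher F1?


Model A: P=136/181=0.7514, R=136/171=0.7953, F1=2PR/(P+R)=2TP/(2TP+FP+FN)=272/352=0.7727
Model B: P=147/166=0.8855, R=147/160=0.9187, F1=2PR/(P+R)=2TP/(2TP+FP+FN)=294/326=0.9018
0.7727 < 0.9018 → Model B

Model B


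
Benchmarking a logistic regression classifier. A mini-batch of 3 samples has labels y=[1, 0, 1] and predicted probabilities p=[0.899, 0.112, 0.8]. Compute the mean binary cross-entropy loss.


L[0] = -ln(0.899) = 0.1065
L[1] = -ln(1-0.112) = -ln(0.888) = 0.1188
L[2] = -ln(0.8) = 0.2231
mean = (0.1065 + 0.1188 + 0.2231)/3 = 0.1495

0.1495


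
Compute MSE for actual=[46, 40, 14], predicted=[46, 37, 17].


Squared errors: (46-46)²=0, (40-37)²=9, (14-17)²=9
Sum = 18
MSE = 18/3 = 6

6


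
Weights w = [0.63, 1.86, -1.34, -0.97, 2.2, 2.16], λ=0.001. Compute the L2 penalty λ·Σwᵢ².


‖w‖₂² = (0.63)² + (1.86)² + (-1.34)² + (-0.97)² + (2.2)² + (2.16)²
     = 0.3969 + 3.4596 + 1.7956 + 0.9409 + 4.84 + 4.6656
     = 16.0986
λ·‖w‖₂² = 0.001·16.0986 = 0.016099

0.016099


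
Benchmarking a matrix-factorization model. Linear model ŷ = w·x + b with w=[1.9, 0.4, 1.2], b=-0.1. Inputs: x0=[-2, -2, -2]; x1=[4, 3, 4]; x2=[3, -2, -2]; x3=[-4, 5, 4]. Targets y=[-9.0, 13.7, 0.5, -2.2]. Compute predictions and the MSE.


ŷ0 = (1.9)·(-2) + (0.4)·(-2) + (1.2)·(-2) - 0.1 = -7.1
ŷ1 = (1.9)·(4) + (0.4)·(3) + (1.2)·(4) - 0.1 = 13.5
ŷ2 = (1.9)·(3) + (0.4)·(-2) + (1.2)·(-2) - 0.1 = 2.4
ŷ3 = (1.9)·(-4) + (0.4)·(5) + (1.2)·(4) - 0.1 = -0.9
errors² = [3.61, 0.04, 3.61, 1.69]
MSE = 8.9500/4 = 2.2375

2.2375


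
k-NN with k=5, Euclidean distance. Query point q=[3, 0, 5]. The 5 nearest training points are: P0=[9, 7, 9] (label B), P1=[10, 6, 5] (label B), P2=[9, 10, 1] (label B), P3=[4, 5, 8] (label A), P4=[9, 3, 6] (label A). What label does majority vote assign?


d(q,P0) = 10.0499  (label B)
d(q,P1) = 9.2195  (label B)
d(q,P2) = 12.3288  (label B)
d(q,P3) = 5.9161  (label A)
d(q,P4) = 6.7823  (label A)
Votes: A=2, B=3
Majority → B

B


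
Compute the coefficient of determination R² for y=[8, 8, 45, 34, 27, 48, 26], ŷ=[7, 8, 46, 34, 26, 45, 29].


ȳ = 28
SS_res = Σ(y-ŷ)² = 21
SS_tot = Σ(y-ȳ)² = 1530
R² = 1 - SS_res/SS_tot = 1 - 0.0137 = 0.9863

0.9863


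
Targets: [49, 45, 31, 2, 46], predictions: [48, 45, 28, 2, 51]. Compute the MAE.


Absolute errors: |49-48|=1, |45-45|=0, |31-28|=3, |2-2|=0, |46-51|=5
Sum = 9
MAE = 9/5 = 9/5

9/5


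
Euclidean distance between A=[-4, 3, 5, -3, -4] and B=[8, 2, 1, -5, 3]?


d = √((-4-8)² + (3-2)² + (5-1)² + (-3+ 5)² + (-4-3)²)
  = √(144 + 1 + 16 + 4 + 49)
  = √214 = 14.6287

14.6287


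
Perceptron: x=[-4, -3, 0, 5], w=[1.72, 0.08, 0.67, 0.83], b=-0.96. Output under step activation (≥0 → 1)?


z = (-4)·(1.72) + (-3)·(0.08) + (0)·(0.67) + (5)·(0.83) - 0.96
  = -3.93
step(z) = 0 (z<0)

0


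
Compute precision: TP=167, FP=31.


Precision = TP/(TP+FP)
= 167/(167+31)
= 167/198 = 84.34%

84.34%


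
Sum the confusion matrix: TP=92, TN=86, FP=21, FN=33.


Total = TP + TN + FP + FN
= 92 + 86 + 21 + 33
= 232
(Predicted positive: 113, predicted negative: 119)

232


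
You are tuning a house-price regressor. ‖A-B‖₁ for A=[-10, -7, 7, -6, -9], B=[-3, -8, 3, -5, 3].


d = |-10+ 3| + |-7+ 8| + |7-3| + |-6+ 5| + |-9-3|
  = 7 + 1 + 4 + 1 + 12
  = 25

25


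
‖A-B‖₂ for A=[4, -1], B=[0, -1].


d = √((4-0)² + (-1+ 1)²)
  = √(16 + 0)
  = √16 = 4.0

4.0


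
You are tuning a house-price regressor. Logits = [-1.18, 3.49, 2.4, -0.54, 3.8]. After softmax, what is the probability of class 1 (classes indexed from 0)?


Exponentials: e^-1.18=0.3073, e^3.49=32.7859, e^2.4=11.0232, e^-0.54=0.5827, e^3.8=44.7012
Sum = 89.4003
Softmax = [0.0034, 0.3667, 0.1233, 0.0065, 0.5]
p[1] = 32.7859/89.4003 = 0.3667

0.3667


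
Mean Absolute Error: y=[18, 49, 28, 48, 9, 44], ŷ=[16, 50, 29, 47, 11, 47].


Absolute errors: |18-16|=2, |49-50|=1, |28-29|=1, |48-47|=1, |9-11|=2, |44-47|=3
Sum = 10
MAE = 10/6 = 5/3

5/3


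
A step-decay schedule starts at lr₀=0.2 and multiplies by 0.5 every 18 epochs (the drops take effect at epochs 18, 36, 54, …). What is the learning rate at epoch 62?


n_drops = ⌊62/18⌋ = 3
lr = 0.2·0.5^3 = 0.2·0.125 = 0.025

0.025


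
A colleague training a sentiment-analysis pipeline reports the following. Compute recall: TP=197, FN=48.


Recall = TP/(TP+FN)
= 197/(197+48)
= 197/245 = 80.41%

80.41%


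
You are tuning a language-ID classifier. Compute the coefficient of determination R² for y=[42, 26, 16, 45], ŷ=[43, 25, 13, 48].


ȳ = 32.25
SS_res = Σ(y-ŷ)² = 20
SS_tot = Σ(y-ȳ)² = 560.75
R² = 1 - SS_res/SS_tot = 1 - 0.0357 = 0.9643

0.9643


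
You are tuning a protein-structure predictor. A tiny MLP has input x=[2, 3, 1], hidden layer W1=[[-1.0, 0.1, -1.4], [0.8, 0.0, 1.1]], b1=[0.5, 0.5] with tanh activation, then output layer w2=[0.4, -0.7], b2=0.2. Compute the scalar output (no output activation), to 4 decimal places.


z1[0] = (-1.0)·(2) + (0.1)·(3) + (-1.4)·(1) + 0.5 = -2.6
z1[1] = (0.8)·(2) + (0.0)·(3) + (1.1)·(1) + 0.5 = 3.2
h = tanh(z1) = [-0.989, 0.9967]
output = (0.4)·(-0.989) + (-0.7)·(0.9967) + 0.2 = -0.8933

-0.8933


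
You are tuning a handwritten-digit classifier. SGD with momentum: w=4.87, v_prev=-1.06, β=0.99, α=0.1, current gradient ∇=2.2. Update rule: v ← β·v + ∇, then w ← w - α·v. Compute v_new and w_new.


v_new = 0.99·-1.06 + 2.2 = -1.0494 + 2.2 = 1.1506
w_new = 4.87 - 0.1·1.1506 = 4.87 - 0.11506 = 4.75494

v_new=1.1506, w_new=4.75494


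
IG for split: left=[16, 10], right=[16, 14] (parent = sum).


Parent = [32, 24], H_parent = 0.9852
H_left = 0.9612 (n=26), H_right = 0.9968 (n=30)
H_children = (26/56)·0.9612 + (30/56)·0.9968 = 0.9803
IG = 0.9852 - 0.9803 = 0.0049

0.0049


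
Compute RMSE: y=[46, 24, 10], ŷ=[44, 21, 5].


MSE = 38/3 = 12.6667
RMSE = √(38/3) = 3.559

3.559


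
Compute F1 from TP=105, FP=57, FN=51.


Precision = 105/162 = 0.6481
Recall = 105/156 = 0.6731
F1 = 2·P·R/(P+R) = 2·TP/(2·TP+FP+FN) = 210/(210+57+51) = 210/318 = 0.6604

0.6604


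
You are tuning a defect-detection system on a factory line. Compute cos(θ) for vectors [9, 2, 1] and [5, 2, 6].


A·B = 9·5 + 2·2 + 1·6 = 55
‖A‖ = √86 = 9.2736, ‖B‖ = √65 = 8.0623
cos = 55/(√86·√65) = 55/√5590 = 0.7356

0.7356


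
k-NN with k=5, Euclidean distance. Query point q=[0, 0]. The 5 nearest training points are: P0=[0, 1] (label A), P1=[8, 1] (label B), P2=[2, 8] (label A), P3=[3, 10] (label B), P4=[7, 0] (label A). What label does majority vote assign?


d(q,P0) = 1.0  (label A)
d(q,P1) = 8.0623  (label B)
d(q,P2) = 8.2462  (label A)
d(q,P3) = 10.4403  (label B)
d(q,P4) = 7.0  (label A)
Votes: A=3, B=2
Majority → A

A


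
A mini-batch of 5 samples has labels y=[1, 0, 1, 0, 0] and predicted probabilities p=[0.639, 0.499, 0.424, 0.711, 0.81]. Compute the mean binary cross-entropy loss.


L[0] = -ln(0.639) = 0.4479
L[1] = -ln(1-0.499) = -ln(0.501) = 0.6911
L[2] = -ln(0.424) = 0.858
L[3] = -ln(1-0.711) = -ln(0.289) = 1.2413
L[4] = -ln(1-0.81) = -ln(0.19) = 1.6607
mean = (0.4479 + 0.6911 + 0.858 + 1.2413 + 1.6607)/5 = 0.9798

0.9798


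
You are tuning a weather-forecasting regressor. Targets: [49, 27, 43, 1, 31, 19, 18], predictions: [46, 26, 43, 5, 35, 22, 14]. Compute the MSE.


Squared errors: (49-46)²=9, (27-26)²=1, (43-43)²=0, (1-5)²=16, (31-35)²=16, (19-22)²=9, (18-14)²=16
Sum = 67
MSE = 67/7 = 67/7

67/7


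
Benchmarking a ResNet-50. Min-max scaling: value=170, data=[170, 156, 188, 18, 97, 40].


min=18, max=188
(170-18)/(188-18) = 152/170 = 0.8941

0.8941


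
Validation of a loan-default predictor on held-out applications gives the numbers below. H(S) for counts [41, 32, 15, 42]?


Probabilities: [41/130, 32/130, 15/130, 42/130] ≈ [0.3154, 0.2462, 0.1154, 0.3231]
H = -((41/130)·log₂(41/130) + (32/130)·log₂(32/130) + (15/130)·log₂(15/130) + (42/130)·log₂(42/130))
  = 1.909 bits

1.909 bits


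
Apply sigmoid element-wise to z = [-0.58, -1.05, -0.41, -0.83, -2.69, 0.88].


σ(-0.58) = 1/(1+e^0.58) = 0.3589
σ(-1.05) = 1/(1+e^1.05) = 0.2592
σ(-0.41) = 1/(1+e^0.41) = 0.3989
σ(-0.83) = 1/(1+e^0.83) = 0.3036
σ(-2.69) = 1/(1+e^2.69) = 0.0636
σ(0.88) = 1/(1+e^-0.88) = 0.7068
result = [0.3589, 0.2592, 0.3989, 0.3036, 0.0636, 0.7068]

[0.3589, 0.2592, 0.3989, 0.3036, 0.0636, 0.7068]


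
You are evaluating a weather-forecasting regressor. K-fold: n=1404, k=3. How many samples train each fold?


Fold size = 1404/3 = 468
Training per fold = 1404 - 468 = 936

936


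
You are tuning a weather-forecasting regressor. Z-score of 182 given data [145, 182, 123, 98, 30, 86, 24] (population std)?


μ = 98.2857, σ = 53.6303
z = (182 - 98.2857)/53.6303 = 1.561

1.561


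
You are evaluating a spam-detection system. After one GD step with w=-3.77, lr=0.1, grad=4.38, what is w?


w_new = w - α·∇
= -3.77 - 0.1·4.38
= -3.77 - 0.438
= -4.208

-4.208


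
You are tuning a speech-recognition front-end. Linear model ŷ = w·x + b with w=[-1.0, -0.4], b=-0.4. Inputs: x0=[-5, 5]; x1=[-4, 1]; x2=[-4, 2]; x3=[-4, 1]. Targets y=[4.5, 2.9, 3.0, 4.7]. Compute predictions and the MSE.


ŷ0 = (-1.0)·(-5) + (-0.4)·(5) - 0.4 = 2.6
ŷ1 = (-1.0)·(-4) + (-0.4)·(1) - 0.4 = 3.2
ŷ2 = (-1.0)·(-4) + (-0.4)·(2) - 0.4 = 2.8
ŷ3 = (-1.0)·(-4) + (-0.4)·(1) - 0.4 = 3.2
errors² = [3.61, 0.09, 0.04, 2.25]
MSE = 5.9900/4 = 1.4975

1.4975


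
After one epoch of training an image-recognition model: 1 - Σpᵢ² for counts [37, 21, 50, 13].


Probabilities: [37/121, 21/121, 50/121, 13/121] ≈ [0.3058, 0.1736, 0.4132, 0.1074]
Σpᵢ² = (1369 + 441 + 2500 + 169)/121² = 4479/14641
Gini = 1 - Σpᵢ² = 1 - 4479/14641 = 0.6941

0.6941


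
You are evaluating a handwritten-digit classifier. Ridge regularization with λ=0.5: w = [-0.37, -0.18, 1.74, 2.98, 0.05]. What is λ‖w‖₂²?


‖w‖₂² = (-0.37)² + (-0.18)² + (1.74)² + (2.98)² + (0.05)²
     = 0.1369 + 0.0324 + 3.0276 + 8.8804 + 0.0025
     = 12.0798
λ·‖w‖₂² = 0.5·12.0798 = 6.0399

6.0399


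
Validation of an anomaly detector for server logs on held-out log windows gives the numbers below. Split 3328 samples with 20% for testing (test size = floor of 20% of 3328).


Test = ⌊3328·20/100⌋ = 665
Train = 3328 - 665 = 2663

Train: 2663, Test: 665


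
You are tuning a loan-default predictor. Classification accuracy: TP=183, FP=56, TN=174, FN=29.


Accuracy = (TP+TN)/(TP+TN+FP+FN)
= (183+174)/(442)
= 357/442 = 80.77%

80.77%


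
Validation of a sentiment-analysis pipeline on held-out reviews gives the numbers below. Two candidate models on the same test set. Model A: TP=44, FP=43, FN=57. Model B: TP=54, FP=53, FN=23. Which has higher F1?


Model A: P=44/87=0.5057, R=44/101=0.4356, F1=2PR/(P+R)=2TP/(2TP+FP+FN)=88/188=0.4681
Model B: P=54/107=0.5047, R=54/77=0.7013, F1=2PR/(P+R)=2TP/(2TP+FP+FN)=108/184=0.587
0.4681 < 0.587 → Model B

Model B
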